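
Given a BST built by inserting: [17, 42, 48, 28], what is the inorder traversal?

Tree insertion order: [17, 42, 48, 28]
Tree (level-order array): [17, None, 42, 28, 48]
Inorder traversal: [17, 28, 42, 48]


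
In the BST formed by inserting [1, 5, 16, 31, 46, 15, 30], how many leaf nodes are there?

Tree built from: [1, 5, 16, 31, 46, 15, 30]
Tree (level-order array): [1, None, 5, None, 16, 15, 31, None, None, 30, 46]
Rule: A leaf has 0 children.
Per-node child counts:
  node 1: 1 child(ren)
  node 5: 1 child(ren)
  node 16: 2 child(ren)
  node 15: 0 child(ren)
  node 31: 2 child(ren)
  node 30: 0 child(ren)
  node 46: 0 child(ren)
Matching nodes: [15, 30, 46]
Count of leaf nodes: 3


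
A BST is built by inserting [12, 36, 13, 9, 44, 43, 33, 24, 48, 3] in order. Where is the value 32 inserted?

Starting tree (level order): [12, 9, 36, 3, None, 13, 44, None, None, None, 33, 43, 48, 24]
Insertion path: 12 -> 36 -> 13 -> 33 -> 24
Result: insert 32 as right child of 24
Final tree (level order): [12, 9, 36, 3, None, 13, 44, None, None, None, 33, 43, 48, 24, None, None, None, None, None, None, 32]


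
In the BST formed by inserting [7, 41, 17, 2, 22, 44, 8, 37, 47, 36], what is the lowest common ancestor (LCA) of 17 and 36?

Tree insertion order: [7, 41, 17, 2, 22, 44, 8, 37, 47, 36]
Tree (level-order array): [7, 2, 41, None, None, 17, 44, 8, 22, None, 47, None, None, None, 37, None, None, 36]
In a BST, the LCA of p=17, q=36 is the first node v on the
root-to-leaf path with p <= v <= q (go left if both < v, right if both > v).
Walk from root:
  at 7: both 17 and 36 > 7, go right
  at 41: both 17 and 36 < 41, go left
  at 17: 17 <= 17 <= 36, this is the LCA
LCA = 17


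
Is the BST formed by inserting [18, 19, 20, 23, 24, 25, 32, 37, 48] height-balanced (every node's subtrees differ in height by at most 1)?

Tree (level-order array): [18, None, 19, None, 20, None, 23, None, 24, None, 25, None, 32, None, 37, None, 48]
Definition: a tree is height-balanced if, at every node, |h(left) - h(right)| <= 1 (empty subtree has height -1).
Bottom-up per-node check:
  node 48: h_left=-1, h_right=-1, diff=0 [OK], height=0
  node 37: h_left=-1, h_right=0, diff=1 [OK], height=1
  node 32: h_left=-1, h_right=1, diff=2 [FAIL (|-1-1|=2 > 1)], height=2
  node 25: h_left=-1, h_right=2, diff=3 [FAIL (|-1-2|=3 > 1)], height=3
  node 24: h_left=-1, h_right=3, diff=4 [FAIL (|-1-3|=4 > 1)], height=4
  node 23: h_left=-1, h_right=4, diff=5 [FAIL (|-1-4|=5 > 1)], height=5
  node 20: h_left=-1, h_right=5, diff=6 [FAIL (|-1-5|=6 > 1)], height=6
  node 19: h_left=-1, h_right=6, diff=7 [FAIL (|-1-6|=7 > 1)], height=7
  node 18: h_left=-1, h_right=7, diff=8 [FAIL (|-1-7|=8 > 1)], height=8
Node 32 violates the condition: |-1 - 1| = 2 > 1.
Result: Not balanced


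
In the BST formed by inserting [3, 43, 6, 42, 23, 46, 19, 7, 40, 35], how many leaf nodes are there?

Tree built from: [3, 43, 6, 42, 23, 46, 19, 7, 40, 35]
Tree (level-order array): [3, None, 43, 6, 46, None, 42, None, None, 23, None, 19, 40, 7, None, 35]
Rule: A leaf has 0 children.
Per-node child counts:
  node 3: 1 child(ren)
  node 43: 2 child(ren)
  node 6: 1 child(ren)
  node 42: 1 child(ren)
  node 23: 2 child(ren)
  node 19: 1 child(ren)
  node 7: 0 child(ren)
  node 40: 1 child(ren)
  node 35: 0 child(ren)
  node 46: 0 child(ren)
Matching nodes: [7, 35, 46]
Count of leaf nodes: 3


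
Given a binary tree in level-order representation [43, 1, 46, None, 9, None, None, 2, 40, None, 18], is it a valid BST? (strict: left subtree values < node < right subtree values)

Level-order array: [43, 1, 46, None, 9, None, None, 2, 40, None, 18]
Validate using subtree bounds (lo, hi): at each node, require lo < value < hi,
then recurse left with hi=value and right with lo=value.
Preorder trace (stopping at first violation):
  at node 43 with bounds (-inf, +inf): OK
  at node 1 with bounds (-inf, 43): OK
  at node 9 with bounds (1, 43): OK
  at node 2 with bounds (1, 9): OK
  at node 18 with bounds (2, 9): VIOLATION
Node 18 violates its bound: not (2 < 18 < 9).
Result: Not a valid BST


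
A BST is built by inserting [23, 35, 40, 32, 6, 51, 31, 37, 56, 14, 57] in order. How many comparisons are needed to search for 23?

Search path for 23: 23
Found: True
Comparisons: 1


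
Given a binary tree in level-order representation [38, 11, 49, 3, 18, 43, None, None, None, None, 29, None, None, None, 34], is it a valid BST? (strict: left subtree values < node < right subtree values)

Level-order array: [38, 11, 49, 3, 18, 43, None, None, None, None, 29, None, None, None, 34]
Validate using subtree bounds (lo, hi): at each node, require lo < value < hi,
then recurse left with hi=value and right with lo=value.
Preorder trace (stopping at first violation):
  at node 38 with bounds (-inf, +inf): OK
  at node 11 with bounds (-inf, 38): OK
  at node 3 with bounds (-inf, 11): OK
  at node 18 with bounds (11, 38): OK
  at node 29 with bounds (18, 38): OK
  at node 34 with bounds (29, 38): OK
  at node 49 with bounds (38, +inf): OK
  at node 43 with bounds (38, 49): OK
No violation found at any node.
Result: Valid BST


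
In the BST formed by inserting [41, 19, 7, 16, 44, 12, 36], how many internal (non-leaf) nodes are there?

Tree built from: [41, 19, 7, 16, 44, 12, 36]
Tree (level-order array): [41, 19, 44, 7, 36, None, None, None, 16, None, None, 12]
Rule: An internal node has at least one child.
Per-node child counts:
  node 41: 2 child(ren)
  node 19: 2 child(ren)
  node 7: 1 child(ren)
  node 16: 1 child(ren)
  node 12: 0 child(ren)
  node 36: 0 child(ren)
  node 44: 0 child(ren)
Matching nodes: [41, 19, 7, 16]
Count of internal (non-leaf) nodes: 4


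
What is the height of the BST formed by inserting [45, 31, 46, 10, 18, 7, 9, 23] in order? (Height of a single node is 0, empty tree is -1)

Insertion order: [45, 31, 46, 10, 18, 7, 9, 23]
Tree (level-order array): [45, 31, 46, 10, None, None, None, 7, 18, None, 9, None, 23]
Compute height bottom-up (empty subtree = -1):
  height(9) = 1 + max(-1, -1) = 0
  height(7) = 1 + max(-1, 0) = 1
  height(23) = 1 + max(-1, -1) = 0
  height(18) = 1 + max(-1, 0) = 1
  height(10) = 1 + max(1, 1) = 2
  height(31) = 1 + max(2, -1) = 3
  height(46) = 1 + max(-1, -1) = 0
  height(45) = 1 + max(3, 0) = 4
Height = 4


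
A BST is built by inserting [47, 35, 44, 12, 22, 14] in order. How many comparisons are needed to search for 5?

Search path for 5: 47 -> 35 -> 12
Found: False
Comparisons: 3


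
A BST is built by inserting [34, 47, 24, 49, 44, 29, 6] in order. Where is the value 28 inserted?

Starting tree (level order): [34, 24, 47, 6, 29, 44, 49]
Insertion path: 34 -> 24 -> 29
Result: insert 28 as left child of 29
Final tree (level order): [34, 24, 47, 6, 29, 44, 49, None, None, 28]


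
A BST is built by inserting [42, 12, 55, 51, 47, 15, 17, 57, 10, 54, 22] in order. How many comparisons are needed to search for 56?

Search path for 56: 42 -> 55 -> 57
Found: False
Comparisons: 3


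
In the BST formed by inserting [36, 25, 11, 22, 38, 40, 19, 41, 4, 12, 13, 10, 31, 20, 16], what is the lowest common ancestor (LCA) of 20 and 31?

Tree insertion order: [36, 25, 11, 22, 38, 40, 19, 41, 4, 12, 13, 10, 31, 20, 16]
Tree (level-order array): [36, 25, 38, 11, 31, None, 40, 4, 22, None, None, None, 41, None, 10, 19, None, None, None, None, None, 12, 20, None, 13, None, None, None, 16]
In a BST, the LCA of p=20, q=31 is the first node v on the
root-to-leaf path with p <= v <= q (go left if both < v, right if both > v).
Walk from root:
  at 36: both 20 and 31 < 36, go left
  at 25: 20 <= 25 <= 31, this is the LCA
LCA = 25


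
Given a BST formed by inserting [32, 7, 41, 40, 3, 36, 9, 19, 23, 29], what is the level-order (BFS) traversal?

Tree insertion order: [32, 7, 41, 40, 3, 36, 9, 19, 23, 29]
Tree (level-order array): [32, 7, 41, 3, 9, 40, None, None, None, None, 19, 36, None, None, 23, None, None, None, 29]
BFS from the root, enqueuing left then right child of each popped node:
  queue [32] -> pop 32, enqueue [7, 41], visited so far: [32]
  queue [7, 41] -> pop 7, enqueue [3, 9], visited so far: [32, 7]
  queue [41, 3, 9] -> pop 41, enqueue [40], visited so far: [32, 7, 41]
  queue [3, 9, 40] -> pop 3, enqueue [none], visited so far: [32, 7, 41, 3]
  queue [9, 40] -> pop 9, enqueue [19], visited so far: [32, 7, 41, 3, 9]
  queue [40, 19] -> pop 40, enqueue [36], visited so far: [32, 7, 41, 3, 9, 40]
  queue [19, 36] -> pop 19, enqueue [23], visited so far: [32, 7, 41, 3, 9, 40, 19]
  queue [36, 23] -> pop 36, enqueue [none], visited so far: [32, 7, 41, 3, 9, 40, 19, 36]
  queue [23] -> pop 23, enqueue [29], visited so far: [32, 7, 41, 3, 9, 40, 19, 36, 23]
  queue [29] -> pop 29, enqueue [none], visited so far: [32, 7, 41, 3, 9, 40, 19, 36, 23, 29]
Result: [32, 7, 41, 3, 9, 40, 19, 36, 23, 29]


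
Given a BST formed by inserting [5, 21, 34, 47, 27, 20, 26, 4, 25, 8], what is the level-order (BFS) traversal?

Tree insertion order: [5, 21, 34, 47, 27, 20, 26, 4, 25, 8]
Tree (level-order array): [5, 4, 21, None, None, 20, 34, 8, None, 27, 47, None, None, 26, None, None, None, 25]
BFS from the root, enqueuing left then right child of each popped node:
  queue [5] -> pop 5, enqueue [4, 21], visited so far: [5]
  queue [4, 21] -> pop 4, enqueue [none], visited so far: [5, 4]
  queue [21] -> pop 21, enqueue [20, 34], visited so far: [5, 4, 21]
  queue [20, 34] -> pop 20, enqueue [8], visited so far: [5, 4, 21, 20]
  queue [34, 8] -> pop 34, enqueue [27, 47], visited so far: [5, 4, 21, 20, 34]
  queue [8, 27, 47] -> pop 8, enqueue [none], visited so far: [5, 4, 21, 20, 34, 8]
  queue [27, 47] -> pop 27, enqueue [26], visited so far: [5, 4, 21, 20, 34, 8, 27]
  queue [47, 26] -> pop 47, enqueue [none], visited so far: [5, 4, 21, 20, 34, 8, 27, 47]
  queue [26] -> pop 26, enqueue [25], visited so far: [5, 4, 21, 20, 34, 8, 27, 47, 26]
  queue [25] -> pop 25, enqueue [none], visited so far: [5, 4, 21, 20, 34, 8, 27, 47, 26, 25]
Result: [5, 4, 21, 20, 34, 8, 27, 47, 26, 25]


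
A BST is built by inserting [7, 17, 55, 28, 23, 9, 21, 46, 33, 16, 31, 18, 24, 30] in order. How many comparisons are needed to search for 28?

Search path for 28: 7 -> 17 -> 55 -> 28
Found: True
Comparisons: 4


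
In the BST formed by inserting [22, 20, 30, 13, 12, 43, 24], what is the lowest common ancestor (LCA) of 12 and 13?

Tree insertion order: [22, 20, 30, 13, 12, 43, 24]
Tree (level-order array): [22, 20, 30, 13, None, 24, 43, 12]
In a BST, the LCA of p=12, q=13 is the first node v on the
root-to-leaf path with p <= v <= q (go left if both < v, right if both > v).
Walk from root:
  at 22: both 12 and 13 < 22, go left
  at 20: both 12 and 13 < 20, go left
  at 13: 12 <= 13 <= 13, this is the LCA
LCA = 13


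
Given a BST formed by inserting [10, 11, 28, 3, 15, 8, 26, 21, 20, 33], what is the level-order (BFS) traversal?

Tree insertion order: [10, 11, 28, 3, 15, 8, 26, 21, 20, 33]
Tree (level-order array): [10, 3, 11, None, 8, None, 28, None, None, 15, 33, None, 26, None, None, 21, None, 20]
BFS from the root, enqueuing left then right child of each popped node:
  queue [10] -> pop 10, enqueue [3, 11], visited so far: [10]
  queue [3, 11] -> pop 3, enqueue [8], visited so far: [10, 3]
  queue [11, 8] -> pop 11, enqueue [28], visited so far: [10, 3, 11]
  queue [8, 28] -> pop 8, enqueue [none], visited so far: [10, 3, 11, 8]
  queue [28] -> pop 28, enqueue [15, 33], visited so far: [10, 3, 11, 8, 28]
  queue [15, 33] -> pop 15, enqueue [26], visited so far: [10, 3, 11, 8, 28, 15]
  queue [33, 26] -> pop 33, enqueue [none], visited so far: [10, 3, 11, 8, 28, 15, 33]
  queue [26] -> pop 26, enqueue [21], visited so far: [10, 3, 11, 8, 28, 15, 33, 26]
  queue [21] -> pop 21, enqueue [20], visited so far: [10, 3, 11, 8, 28, 15, 33, 26, 21]
  queue [20] -> pop 20, enqueue [none], visited so far: [10, 3, 11, 8, 28, 15, 33, 26, 21, 20]
Result: [10, 3, 11, 8, 28, 15, 33, 26, 21, 20]


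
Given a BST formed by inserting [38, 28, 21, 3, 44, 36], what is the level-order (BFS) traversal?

Tree insertion order: [38, 28, 21, 3, 44, 36]
Tree (level-order array): [38, 28, 44, 21, 36, None, None, 3]
BFS from the root, enqueuing left then right child of each popped node:
  queue [38] -> pop 38, enqueue [28, 44], visited so far: [38]
  queue [28, 44] -> pop 28, enqueue [21, 36], visited so far: [38, 28]
  queue [44, 21, 36] -> pop 44, enqueue [none], visited so far: [38, 28, 44]
  queue [21, 36] -> pop 21, enqueue [3], visited so far: [38, 28, 44, 21]
  queue [36, 3] -> pop 36, enqueue [none], visited so far: [38, 28, 44, 21, 36]
  queue [3] -> pop 3, enqueue [none], visited so far: [38, 28, 44, 21, 36, 3]
Result: [38, 28, 44, 21, 36, 3]


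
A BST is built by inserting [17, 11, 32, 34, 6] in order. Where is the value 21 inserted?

Starting tree (level order): [17, 11, 32, 6, None, None, 34]
Insertion path: 17 -> 32
Result: insert 21 as left child of 32
Final tree (level order): [17, 11, 32, 6, None, 21, 34]


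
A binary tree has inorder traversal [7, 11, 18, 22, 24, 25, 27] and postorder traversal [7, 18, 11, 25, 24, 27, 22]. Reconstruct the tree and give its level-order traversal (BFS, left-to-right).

Inorder:   [7, 11, 18, 22, 24, 25, 27]
Postorder: [7, 18, 11, 25, 24, 27, 22]
Algorithm: postorder visits root last, so walk postorder right-to-left;
each value is the root of the current inorder slice — split it at that
value, recurse on the right subtree first, then the left.
Recursive splits:
  root=22; inorder splits into left=[7, 11, 18], right=[24, 25, 27]
  root=27; inorder splits into left=[24, 25], right=[]
  root=24; inorder splits into left=[], right=[25]
  root=25; inorder splits into left=[], right=[]
  root=11; inorder splits into left=[7], right=[18]
  root=18; inorder splits into left=[], right=[]
  root=7; inorder splits into left=[], right=[]
Reconstructed level-order: [22, 11, 27, 7, 18, 24, 25]


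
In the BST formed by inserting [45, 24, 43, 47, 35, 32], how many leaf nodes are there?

Tree built from: [45, 24, 43, 47, 35, 32]
Tree (level-order array): [45, 24, 47, None, 43, None, None, 35, None, 32]
Rule: A leaf has 0 children.
Per-node child counts:
  node 45: 2 child(ren)
  node 24: 1 child(ren)
  node 43: 1 child(ren)
  node 35: 1 child(ren)
  node 32: 0 child(ren)
  node 47: 0 child(ren)
Matching nodes: [32, 47]
Count of leaf nodes: 2


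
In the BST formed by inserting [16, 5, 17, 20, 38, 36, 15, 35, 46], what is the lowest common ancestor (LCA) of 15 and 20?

Tree insertion order: [16, 5, 17, 20, 38, 36, 15, 35, 46]
Tree (level-order array): [16, 5, 17, None, 15, None, 20, None, None, None, 38, 36, 46, 35]
In a BST, the LCA of p=15, q=20 is the first node v on the
root-to-leaf path with p <= v <= q (go left if both < v, right if both > v).
Walk from root:
  at 16: 15 <= 16 <= 20, this is the LCA
LCA = 16


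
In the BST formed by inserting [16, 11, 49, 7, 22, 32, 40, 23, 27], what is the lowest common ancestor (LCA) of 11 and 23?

Tree insertion order: [16, 11, 49, 7, 22, 32, 40, 23, 27]
Tree (level-order array): [16, 11, 49, 7, None, 22, None, None, None, None, 32, 23, 40, None, 27]
In a BST, the LCA of p=11, q=23 is the first node v on the
root-to-leaf path with p <= v <= q (go left if both < v, right if both > v).
Walk from root:
  at 16: 11 <= 16 <= 23, this is the LCA
LCA = 16


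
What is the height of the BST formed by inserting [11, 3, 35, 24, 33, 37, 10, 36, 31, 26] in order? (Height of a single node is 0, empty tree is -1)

Insertion order: [11, 3, 35, 24, 33, 37, 10, 36, 31, 26]
Tree (level-order array): [11, 3, 35, None, 10, 24, 37, None, None, None, 33, 36, None, 31, None, None, None, 26]
Compute height bottom-up (empty subtree = -1):
  height(10) = 1 + max(-1, -1) = 0
  height(3) = 1 + max(-1, 0) = 1
  height(26) = 1 + max(-1, -1) = 0
  height(31) = 1 + max(0, -1) = 1
  height(33) = 1 + max(1, -1) = 2
  height(24) = 1 + max(-1, 2) = 3
  height(36) = 1 + max(-1, -1) = 0
  height(37) = 1 + max(0, -1) = 1
  height(35) = 1 + max(3, 1) = 4
  height(11) = 1 + max(1, 4) = 5
Height = 5


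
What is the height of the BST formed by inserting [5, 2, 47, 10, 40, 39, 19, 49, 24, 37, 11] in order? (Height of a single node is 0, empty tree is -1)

Insertion order: [5, 2, 47, 10, 40, 39, 19, 49, 24, 37, 11]
Tree (level-order array): [5, 2, 47, None, None, 10, 49, None, 40, None, None, 39, None, 19, None, 11, 24, None, None, None, 37]
Compute height bottom-up (empty subtree = -1):
  height(2) = 1 + max(-1, -1) = 0
  height(11) = 1 + max(-1, -1) = 0
  height(37) = 1 + max(-1, -1) = 0
  height(24) = 1 + max(-1, 0) = 1
  height(19) = 1 + max(0, 1) = 2
  height(39) = 1 + max(2, -1) = 3
  height(40) = 1 + max(3, -1) = 4
  height(10) = 1 + max(-1, 4) = 5
  height(49) = 1 + max(-1, -1) = 0
  height(47) = 1 + max(5, 0) = 6
  height(5) = 1 + max(0, 6) = 7
Height = 7


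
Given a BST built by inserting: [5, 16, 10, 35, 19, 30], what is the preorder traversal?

Tree insertion order: [5, 16, 10, 35, 19, 30]
Tree (level-order array): [5, None, 16, 10, 35, None, None, 19, None, None, 30]
Preorder traversal: [5, 16, 10, 35, 19, 30]


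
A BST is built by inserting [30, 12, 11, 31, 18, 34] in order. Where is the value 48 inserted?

Starting tree (level order): [30, 12, 31, 11, 18, None, 34]
Insertion path: 30 -> 31 -> 34
Result: insert 48 as right child of 34
Final tree (level order): [30, 12, 31, 11, 18, None, 34, None, None, None, None, None, 48]


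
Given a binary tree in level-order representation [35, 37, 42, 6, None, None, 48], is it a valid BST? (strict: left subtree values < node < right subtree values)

Level-order array: [35, 37, 42, 6, None, None, 48]
Validate using subtree bounds (lo, hi): at each node, require lo < value < hi,
then recurse left with hi=value and right with lo=value.
Preorder trace (stopping at first violation):
  at node 35 with bounds (-inf, +inf): OK
  at node 37 with bounds (-inf, 35): VIOLATION
Node 37 violates its bound: not (-inf < 37 < 35).
Result: Not a valid BST


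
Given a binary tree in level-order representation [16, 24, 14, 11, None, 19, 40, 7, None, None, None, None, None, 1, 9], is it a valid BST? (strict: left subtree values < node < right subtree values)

Level-order array: [16, 24, 14, 11, None, 19, 40, 7, None, None, None, None, None, 1, 9]
Validate using subtree bounds (lo, hi): at each node, require lo < value < hi,
then recurse left with hi=value and right with lo=value.
Preorder trace (stopping at first violation):
  at node 16 with bounds (-inf, +inf): OK
  at node 24 with bounds (-inf, 16): VIOLATION
Node 24 violates its bound: not (-inf < 24 < 16).
Result: Not a valid BST


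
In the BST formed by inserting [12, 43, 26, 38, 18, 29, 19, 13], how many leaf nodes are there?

Tree built from: [12, 43, 26, 38, 18, 29, 19, 13]
Tree (level-order array): [12, None, 43, 26, None, 18, 38, 13, 19, 29]
Rule: A leaf has 0 children.
Per-node child counts:
  node 12: 1 child(ren)
  node 43: 1 child(ren)
  node 26: 2 child(ren)
  node 18: 2 child(ren)
  node 13: 0 child(ren)
  node 19: 0 child(ren)
  node 38: 1 child(ren)
  node 29: 0 child(ren)
Matching nodes: [13, 19, 29]
Count of leaf nodes: 3


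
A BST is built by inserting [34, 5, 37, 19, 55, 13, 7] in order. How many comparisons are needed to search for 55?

Search path for 55: 34 -> 37 -> 55
Found: True
Comparisons: 3


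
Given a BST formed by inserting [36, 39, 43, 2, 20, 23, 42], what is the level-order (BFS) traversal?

Tree insertion order: [36, 39, 43, 2, 20, 23, 42]
Tree (level-order array): [36, 2, 39, None, 20, None, 43, None, 23, 42]
BFS from the root, enqueuing left then right child of each popped node:
  queue [36] -> pop 36, enqueue [2, 39], visited so far: [36]
  queue [2, 39] -> pop 2, enqueue [20], visited so far: [36, 2]
  queue [39, 20] -> pop 39, enqueue [43], visited so far: [36, 2, 39]
  queue [20, 43] -> pop 20, enqueue [23], visited so far: [36, 2, 39, 20]
  queue [43, 23] -> pop 43, enqueue [42], visited so far: [36, 2, 39, 20, 43]
  queue [23, 42] -> pop 23, enqueue [none], visited so far: [36, 2, 39, 20, 43, 23]
  queue [42] -> pop 42, enqueue [none], visited so far: [36, 2, 39, 20, 43, 23, 42]
Result: [36, 2, 39, 20, 43, 23, 42]


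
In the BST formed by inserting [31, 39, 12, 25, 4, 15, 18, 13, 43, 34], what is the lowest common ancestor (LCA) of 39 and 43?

Tree insertion order: [31, 39, 12, 25, 4, 15, 18, 13, 43, 34]
Tree (level-order array): [31, 12, 39, 4, 25, 34, 43, None, None, 15, None, None, None, None, None, 13, 18]
In a BST, the LCA of p=39, q=43 is the first node v on the
root-to-leaf path with p <= v <= q (go left if both < v, right if both > v).
Walk from root:
  at 31: both 39 and 43 > 31, go right
  at 39: 39 <= 39 <= 43, this is the LCA
LCA = 39


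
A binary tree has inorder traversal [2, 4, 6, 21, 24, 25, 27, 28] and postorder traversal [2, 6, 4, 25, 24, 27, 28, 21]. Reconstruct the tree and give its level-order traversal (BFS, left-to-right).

Inorder:   [2, 4, 6, 21, 24, 25, 27, 28]
Postorder: [2, 6, 4, 25, 24, 27, 28, 21]
Algorithm: postorder visits root last, so walk postorder right-to-left;
each value is the root of the current inorder slice — split it at that
value, recurse on the right subtree first, then the left.
Recursive splits:
  root=21; inorder splits into left=[2, 4, 6], right=[24, 25, 27, 28]
  root=28; inorder splits into left=[24, 25, 27], right=[]
  root=27; inorder splits into left=[24, 25], right=[]
  root=24; inorder splits into left=[], right=[25]
  root=25; inorder splits into left=[], right=[]
  root=4; inorder splits into left=[2], right=[6]
  root=6; inorder splits into left=[], right=[]
  root=2; inorder splits into left=[], right=[]
Reconstructed level-order: [21, 4, 28, 2, 6, 27, 24, 25]


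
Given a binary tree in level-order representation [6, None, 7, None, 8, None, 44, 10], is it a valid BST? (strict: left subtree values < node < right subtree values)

Level-order array: [6, None, 7, None, 8, None, 44, 10]
Validate using subtree bounds (lo, hi): at each node, require lo < value < hi,
then recurse left with hi=value and right with lo=value.
Preorder trace (stopping at first violation):
  at node 6 with bounds (-inf, +inf): OK
  at node 7 with bounds (6, +inf): OK
  at node 8 with bounds (7, +inf): OK
  at node 44 with bounds (8, +inf): OK
  at node 10 with bounds (8, 44): OK
No violation found at any node.
Result: Valid BST


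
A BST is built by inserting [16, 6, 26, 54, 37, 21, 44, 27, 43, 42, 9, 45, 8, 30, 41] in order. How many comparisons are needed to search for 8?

Search path for 8: 16 -> 6 -> 9 -> 8
Found: True
Comparisons: 4


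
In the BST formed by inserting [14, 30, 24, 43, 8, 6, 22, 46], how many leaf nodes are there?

Tree built from: [14, 30, 24, 43, 8, 6, 22, 46]
Tree (level-order array): [14, 8, 30, 6, None, 24, 43, None, None, 22, None, None, 46]
Rule: A leaf has 0 children.
Per-node child counts:
  node 14: 2 child(ren)
  node 8: 1 child(ren)
  node 6: 0 child(ren)
  node 30: 2 child(ren)
  node 24: 1 child(ren)
  node 22: 0 child(ren)
  node 43: 1 child(ren)
  node 46: 0 child(ren)
Matching nodes: [6, 22, 46]
Count of leaf nodes: 3


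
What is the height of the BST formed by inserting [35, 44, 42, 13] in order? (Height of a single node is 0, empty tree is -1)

Insertion order: [35, 44, 42, 13]
Tree (level-order array): [35, 13, 44, None, None, 42]
Compute height bottom-up (empty subtree = -1):
  height(13) = 1 + max(-1, -1) = 0
  height(42) = 1 + max(-1, -1) = 0
  height(44) = 1 + max(0, -1) = 1
  height(35) = 1 + max(0, 1) = 2
Height = 2


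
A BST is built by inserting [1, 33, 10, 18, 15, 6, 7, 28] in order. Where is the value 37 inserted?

Starting tree (level order): [1, None, 33, 10, None, 6, 18, None, 7, 15, 28]
Insertion path: 1 -> 33
Result: insert 37 as right child of 33
Final tree (level order): [1, None, 33, 10, 37, 6, 18, None, None, None, 7, 15, 28]


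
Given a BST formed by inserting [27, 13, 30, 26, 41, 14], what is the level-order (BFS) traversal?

Tree insertion order: [27, 13, 30, 26, 41, 14]
Tree (level-order array): [27, 13, 30, None, 26, None, 41, 14]
BFS from the root, enqueuing left then right child of each popped node:
  queue [27] -> pop 27, enqueue [13, 30], visited so far: [27]
  queue [13, 30] -> pop 13, enqueue [26], visited so far: [27, 13]
  queue [30, 26] -> pop 30, enqueue [41], visited so far: [27, 13, 30]
  queue [26, 41] -> pop 26, enqueue [14], visited so far: [27, 13, 30, 26]
  queue [41, 14] -> pop 41, enqueue [none], visited so far: [27, 13, 30, 26, 41]
  queue [14] -> pop 14, enqueue [none], visited so far: [27, 13, 30, 26, 41, 14]
Result: [27, 13, 30, 26, 41, 14]


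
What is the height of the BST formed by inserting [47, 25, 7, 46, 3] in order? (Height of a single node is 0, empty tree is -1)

Insertion order: [47, 25, 7, 46, 3]
Tree (level-order array): [47, 25, None, 7, 46, 3]
Compute height bottom-up (empty subtree = -1):
  height(3) = 1 + max(-1, -1) = 0
  height(7) = 1 + max(0, -1) = 1
  height(46) = 1 + max(-1, -1) = 0
  height(25) = 1 + max(1, 0) = 2
  height(47) = 1 + max(2, -1) = 3
Height = 3


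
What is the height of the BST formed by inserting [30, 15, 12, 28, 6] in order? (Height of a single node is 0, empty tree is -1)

Insertion order: [30, 15, 12, 28, 6]
Tree (level-order array): [30, 15, None, 12, 28, 6]
Compute height bottom-up (empty subtree = -1):
  height(6) = 1 + max(-1, -1) = 0
  height(12) = 1 + max(0, -1) = 1
  height(28) = 1 + max(-1, -1) = 0
  height(15) = 1 + max(1, 0) = 2
  height(30) = 1 + max(2, -1) = 3
Height = 3


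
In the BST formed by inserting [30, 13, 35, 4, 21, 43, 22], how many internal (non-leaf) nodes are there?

Tree built from: [30, 13, 35, 4, 21, 43, 22]
Tree (level-order array): [30, 13, 35, 4, 21, None, 43, None, None, None, 22]
Rule: An internal node has at least one child.
Per-node child counts:
  node 30: 2 child(ren)
  node 13: 2 child(ren)
  node 4: 0 child(ren)
  node 21: 1 child(ren)
  node 22: 0 child(ren)
  node 35: 1 child(ren)
  node 43: 0 child(ren)
Matching nodes: [30, 13, 21, 35]
Count of internal (non-leaf) nodes: 4


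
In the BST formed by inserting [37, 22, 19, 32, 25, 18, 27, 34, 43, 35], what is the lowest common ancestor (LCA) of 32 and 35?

Tree insertion order: [37, 22, 19, 32, 25, 18, 27, 34, 43, 35]
Tree (level-order array): [37, 22, 43, 19, 32, None, None, 18, None, 25, 34, None, None, None, 27, None, 35]
In a BST, the LCA of p=32, q=35 is the first node v on the
root-to-leaf path with p <= v <= q (go left if both < v, right if both > v).
Walk from root:
  at 37: both 32 and 35 < 37, go left
  at 22: both 32 and 35 > 22, go right
  at 32: 32 <= 32 <= 35, this is the LCA
LCA = 32


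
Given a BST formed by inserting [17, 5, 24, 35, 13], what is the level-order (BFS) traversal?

Tree insertion order: [17, 5, 24, 35, 13]
Tree (level-order array): [17, 5, 24, None, 13, None, 35]
BFS from the root, enqueuing left then right child of each popped node:
  queue [17] -> pop 17, enqueue [5, 24], visited so far: [17]
  queue [5, 24] -> pop 5, enqueue [13], visited so far: [17, 5]
  queue [24, 13] -> pop 24, enqueue [35], visited so far: [17, 5, 24]
  queue [13, 35] -> pop 13, enqueue [none], visited so far: [17, 5, 24, 13]
  queue [35] -> pop 35, enqueue [none], visited so far: [17, 5, 24, 13, 35]
Result: [17, 5, 24, 13, 35]


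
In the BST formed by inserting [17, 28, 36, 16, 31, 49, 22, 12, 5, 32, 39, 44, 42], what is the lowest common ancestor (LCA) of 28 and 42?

Tree insertion order: [17, 28, 36, 16, 31, 49, 22, 12, 5, 32, 39, 44, 42]
Tree (level-order array): [17, 16, 28, 12, None, 22, 36, 5, None, None, None, 31, 49, None, None, None, 32, 39, None, None, None, None, 44, 42]
In a BST, the LCA of p=28, q=42 is the first node v on the
root-to-leaf path with p <= v <= q (go left if both < v, right if both > v).
Walk from root:
  at 17: both 28 and 42 > 17, go right
  at 28: 28 <= 28 <= 42, this is the LCA
LCA = 28


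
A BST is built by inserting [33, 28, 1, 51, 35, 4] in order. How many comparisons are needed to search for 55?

Search path for 55: 33 -> 51
Found: False
Comparisons: 2


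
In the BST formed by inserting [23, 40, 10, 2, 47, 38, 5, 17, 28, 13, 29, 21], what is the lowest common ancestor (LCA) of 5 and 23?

Tree insertion order: [23, 40, 10, 2, 47, 38, 5, 17, 28, 13, 29, 21]
Tree (level-order array): [23, 10, 40, 2, 17, 38, 47, None, 5, 13, 21, 28, None, None, None, None, None, None, None, None, None, None, 29]
In a BST, the LCA of p=5, q=23 is the first node v on the
root-to-leaf path with p <= v <= q (go left if both < v, right if both > v).
Walk from root:
  at 23: 5 <= 23 <= 23, this is the LCA
LCA = 23


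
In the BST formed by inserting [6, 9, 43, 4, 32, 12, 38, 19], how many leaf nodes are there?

Tree built from: [6, 9, 43, 4, 32, 12, 38, 19]
Tree (level-order array): [6, 4, 9, None, None, None, 43, 32, None, 12, 38, None, 19]
Rule: A leaf has 0 children.
Per-node child counts:
  node 6: 2 child(ren)
  node 4: 0 child(ren)
  node 9: 1 child(ren)
  node 43: 1 child(ren)
  node 32: 2 child(ren)
  node 12: 1 child(ren)
  node 19: 0 child(ren)
  node 38: 0 child(ren)
Matching nodes: [4, 19, 38]
Count of leaf nodes: 3


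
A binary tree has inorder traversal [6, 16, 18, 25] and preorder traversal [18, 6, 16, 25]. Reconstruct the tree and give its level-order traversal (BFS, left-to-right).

Inorder:  [6, 16, 18, 25]
Preorder: [18, 6, 16, 25]
Algorithm: preorder visits root first, so consume preorder in order;
for each root, split the current inorder slice at that value into
left-subtree inorder and right-subtree inorder, then recurse.
Recursive splits:
  root=18; inorder splits into left=[6, 16], right=[25]
  root=6; inorder splits into left=[], right=[16]
  root=16; inorder splits into left=[], right=[]
  root=25; inorder splits into left=[], right=[]
Reconstructed level-order: [18, 6, 25, 16]


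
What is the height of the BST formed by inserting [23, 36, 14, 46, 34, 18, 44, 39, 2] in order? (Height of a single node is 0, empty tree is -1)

Insertion order: [23, 36, 14, 46, 34, 18, 44, 39, 2]
Tree (level-order array): [23, 14, 36, 2, 18, 34, 46, None, None, None, None, None, None, 44, None, 39]
Compute height bottom-up (empty subtree = -1):
  height(2) = 1 + max(-1, -1) = 0
  height(18) = 1 + max(-1, -1) = 0
  height(14) = 1 + max(0, 0) = 1
  height(34) = 1 + max(-1, -1) = 0
  height(39) = 1 + max(-1, -1) = 0
  height(44) = 1 + max(0, -1) = 1
  height(46) = 1 + max(1, -1) = 2
  height(36) = 1 + max(0, 2) = 3
  height(23) = 1 + max(1, 3) = 4
Height = 4


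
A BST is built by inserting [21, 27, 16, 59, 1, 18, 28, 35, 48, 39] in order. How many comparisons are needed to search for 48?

Search path for 48: 21 -> 27 -> 59 -> 28 -> 35 -> 48
Found: True
Comparisons: 6


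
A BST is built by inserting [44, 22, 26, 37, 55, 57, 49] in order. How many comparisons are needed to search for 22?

Search path for 22: 44 -> 22
Found: True
Comparisons: 2


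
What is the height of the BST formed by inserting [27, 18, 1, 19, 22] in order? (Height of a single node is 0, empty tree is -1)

Insertion order: [27, 18, 1, 19, 22]
Tree (level-order array): [27, 18, None, 1, 19, None, None, None, 22]
Compute height bottom-up (empty subtree = -1):
  height(1) = 1 + max(-1, -1) = 0
  height(22) = 1 + max(-1, -1) = 0
  height(19) = 1 + max(-1, 0) = 1
  height(18) = 1 + max(0, 1) = 2
  height(27) = 1 + max(2, -1) = 3
Height = 3


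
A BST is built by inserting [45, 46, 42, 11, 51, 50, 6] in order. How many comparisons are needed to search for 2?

Search path for 2: 45 -> 42 -> 11 -> 6
Found: False
Comparisons: 4


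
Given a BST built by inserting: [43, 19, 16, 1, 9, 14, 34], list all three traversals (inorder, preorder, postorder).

Tree insertion order: [43, 19, 16, 1, 9, 14, 34]
Tree (level-order array): [43, 19, None, 16, 34, 1, None, None, None, None, 9, None, 14]
Inorder (L, root, R): [1, 9, 14, 16, 19, 34, 43]
Preorder (root, L, R): [43, 19, 16, 1, 9, 14, 34]
Postorder (L, R, root): [14, 9, 1, 16, 34, 19, 43]


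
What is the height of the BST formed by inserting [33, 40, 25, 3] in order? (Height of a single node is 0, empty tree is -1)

Insertion order: [33, 40, 25, 3]
Tree (level-order array): [33, 25, 40, 3]
Compute height bottom-up (empty subtree = -1):
  height(3) = 1 + max(-1, -1) = 0
  height(25) = 1 + max(0, -1) = 1
  height(40) = 1 + max(-1, -1) = 0
  height(33) = 1 + max(1, 0) = 2
Height = 2


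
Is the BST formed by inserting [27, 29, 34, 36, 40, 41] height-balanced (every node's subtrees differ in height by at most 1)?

Tree (level-order array): [27, None, 29, None, 34, None, 36, None, 40, None, 41]
Definition: a tree is height-balanced if, at every node, |h(left) - h(right)| <= 1 (empty subtree has height -1).
Bottom-up per-node check:
  node 41: h_left=-1, h_right=-1, diff=0 [OK], height=0
  node 40: h_left=-1, h_right=0, diff=1 [OK], height=1
  node 36: h_left=-1, h_right=1, diff=2 [FAIL (|-1-1|=2 > 1)], height=2
  node 34: h_left=-1, h_right=2, diff=3 [FAIL (|-1-2|=3 > 1)], height=3
  node 29: h_left=-1, h_right=3, diff=4 [FAIL (|-1-3|=4 > 1)], height=4
  node 27: h_left=-1, h_right=4, diff=5 [FAIL (|-1-4|=5 > 1)], height=5
Node 36 violates the condition: |-1 - 1| = 2 > 1.
Result: Not balanced


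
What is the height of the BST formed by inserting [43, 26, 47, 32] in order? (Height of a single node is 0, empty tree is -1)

Insertion order: [43, 26, 47, 32]
Tree (level-order array): [43, 26, 47, None, 32]
Compute height bottom-up (empty subtree = -1):
  height(32) = 1 + max(-1, -1) = 0
  height(26) = 1 + max(-1, 0) = 1
  height(47) = 1 + max(-1, -1) = 0
  height(43) = 1 + max(1, 0) = 2
Height = 2


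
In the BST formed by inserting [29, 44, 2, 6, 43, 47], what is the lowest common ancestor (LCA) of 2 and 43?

Tree insertion order: [29, 44, 2, 6, 43, 47]
Tree (level-order array): [29, 2, 44, None, 6, 43, 47]
In a BST, the LCA of p=2, q=43 is the first node v on the
root-to-leaf path with p <= v <= q (go left if both < v, right if both > v).
Walk from root:
  at 29: 2 <= 29 <= 43, this is the LCA
LCA = 29


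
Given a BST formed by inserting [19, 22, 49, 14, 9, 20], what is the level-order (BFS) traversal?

Tree insertion order: [19, 22, 49, 14, 9, 20]
Tree (level-order array): [19, 14, 22, 9, None, 20, 49]
BFS from the root, enqueuing left then right child of each popped node:
  queue [19] -> pop 19, enqueue [14, 22], visited so far: [19]
  queue [14, 22] -> pop 14, enqueue [9], visited so far: [19, 14]
  queue [22, 9] -> pop 22, enqueue [20, 49], visited so far: [19, 14, 22]
  queue [9, 20, 49] -> pop 9, enqueue [none], visited so far: [19, 14, 22, 9]
  queue [20, 49] -> pop 20, enqueue [none], visited so far: [19, 14, 22, 9, 20]
  queue [49] -> pop 49, enqueue [none], visited so far: [19, 14, 22, 9, 20, 49]
Result: [19, 14, 22, 9, 20, 49]


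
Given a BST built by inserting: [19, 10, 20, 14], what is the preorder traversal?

Tree insertion order: [19, 10, 20, 14]
Tree (level-order array): [19, 10, 20, None, 14]
Preorder traversal: [19, 10, 14, 20]


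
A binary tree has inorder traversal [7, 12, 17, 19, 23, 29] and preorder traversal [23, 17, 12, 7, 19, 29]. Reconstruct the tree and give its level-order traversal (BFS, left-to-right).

Inorder:  [7, 12, 17, 19, 23, 29]
Preorder: [23, 17, 12, 7, 19, 29]
Algorithm: preorder visits root first, so consume preorder in order;
for each root, split the current inorder slice at that value into
left-subtree inorder and right-subtree inorder, then recurse.
Recursive splits:
  root=23; inorder splits into left=[7, 12, 17, 19], right=[29]
  root=17; inorder splits into left=[7, 12], right=[19]
  root=12; inorder splits into left=[7], right=[]
  root=7; inorder splits into left=[], right=[]
  root=19; inorder splits into left=[], right=[]
  root=29; inorder splits into left=[], right=[]
Reconstructed level-order: [23, 17, 29, 12, 19, 7]


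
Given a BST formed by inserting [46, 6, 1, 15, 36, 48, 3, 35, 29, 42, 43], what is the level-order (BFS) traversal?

Tree insertion order: [46, 6, 1, 15, 36, 48, 3, 35, 29, 42, 43]
Tree (level-order array): [46, 6, 48, 1, 15, None, None, None, 3, None, 36, None, None, 35, 42, 29, None, None, 43]
BFS from the root, enqueuing left then right child of each popped node:
  queue [46] -> pop 46, enqueue [6, 48], visited so far: [46]
  queue [6, 48] -> pop 6, enqueue [1, 15], visited so far: [46, 6]
  queue [48, 1, 15] -> pop 48, enqueue [none], visited so far: [46, 6, 48]
  queue [1, 15] -> pop 1, enqueue [3], visited so far: [46, 6, 48, 1]
  queue [15, 3] -> pop 15, enqueue [36], visited so far: [46, 6, 48, 1, 15]
  queue [3, 36] -> pop 3, enqueue [none], visited so far: [46, 6, 48, 1, 15, 3]
  queue [36] -> pop 36, enqueue [35, 42], visited so far: [46, 6, 48, 1, 15, 3, 36]
  queue [35, 42] -> pop 35, enqueue [29], visited so far: [46, 6, 48, 1, 15, 3, 36, 35]
  queue [42, 29] -> pop 42, enqueue [43], visited so far: [46, 6, 48, 1, 15, 3, 36, 35, 42]
  queue [29, 43] -> pop 29, enqueue [none], visited so far: [46, 6, 48, 1, 15, 3, 36, 35, 42, 29]
  queue [43] -> pop 43, enqueue [none], visited so far: [46, 6, 48, 1, 15, 3, 36, 35, 42, 29, 43]
Result: [46, 6, 48, 1, 15, 3, 36, 35, 42, 29, 43]


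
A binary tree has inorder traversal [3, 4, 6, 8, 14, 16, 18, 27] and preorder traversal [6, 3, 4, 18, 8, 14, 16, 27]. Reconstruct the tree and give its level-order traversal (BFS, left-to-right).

Inorder:  [3, 4, 6, 8, 14, 16, 18, 27]
Preorder: [6, 3, 4, 18, 8, 14, 16, 27]
Algorithm: preorder visits root first, so consume preorder in order;
for each root, split the current inorder slice at that value into
left-subtree inorder and right-subtree inorder, then recurse.
Recursive splits:
  root=6; inorder splits into left=[3, 4], right=[8, 14, 16, 18, 27]
  root=3; inorder splits into left=[], right=[4]
  root=4; inorder splits into left=[], right=[]
  root=18; inorder splits into left=[8, 14, 16], right=[27]
  root=8; inorder splits into left=[], right=[14, 16]
  root=14; inorder splits into left=[], right=[16]
  root=16; inorder splits into left=[], right=[]
  root=27; inorder splits into left=[], right=[]
Reconstructed level-order: [6, 3, 18, 4, 8, 27, 14, 16]


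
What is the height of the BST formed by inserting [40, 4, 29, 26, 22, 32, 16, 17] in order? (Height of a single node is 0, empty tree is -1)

Insertion order: [40, 4, 29, 26, 22, 32, 16, 17]
Tree (level-order array): [40, 4, None, None, 29, 26, 32, 22, None, None, None, 16, None, None, 17]
Compute height bottom-up (empty subtree = -1):
  height(17) = 1 + max(-1, -1) = 0
  height(16) = 1 + max(-1, 0) = 1
  height(22) = 1 + max(1, -1) = 2
  height(26) = 1 + max(2, -1) = 3
  height(32) = 1 + max(-1, -1) = 0
  height(29) = 1 + max(3, 0) = 4
  height(4) = 1 + max(-1, 4) = 5
  height(40) = 1 + max(5, -1) = 6
Height = 6


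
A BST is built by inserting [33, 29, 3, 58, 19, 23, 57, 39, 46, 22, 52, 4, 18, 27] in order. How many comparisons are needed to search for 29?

Search path for 29: 33 -> 29
Found: True
Comparisons: 2


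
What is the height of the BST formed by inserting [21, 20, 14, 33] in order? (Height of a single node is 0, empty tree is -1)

Insertion order: [21, 20, 14, 33]
Tree (level-order array): [21, 20, 33, 14]
Compute height bottom-up (empty subtree = -1):
  height(14) = 1 + max(-1, -1) = 0
  height(20) = 1 + max(0, -1) = 1
  height(33) = 1 + max(-1, -1) = 0
  height(21) = 1 + max(1, 0) = 2
Height = 2


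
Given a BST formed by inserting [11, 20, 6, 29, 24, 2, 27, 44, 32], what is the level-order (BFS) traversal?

Tree insertion order: [11, 20, 6, 29, 24, 2, 27, 44, 32]
Tree (level-order array): [11, 6, 20, 2, None, None, 29, None, None, 24, 44, None, 27, 32]
BFS from the root, enqueuing left then right child of each popped node:
  queue [11] -> pop 11, enqueue [6, 20], visited so far: [11]
  queue [6, 20] -> pop 6, enqueue [2], visited so far: [11, 6]
  queue [20, 2] -> pop 20, enqueue [29], visited so far: [11, 6, 20]
  queue [2, 29] -> pop 2, enqueue [none], visited so far: [11, 6, 20, 2]
  queue [29] -> pop 29, enqueue [24, 44], visited so far: [11, 6, 20, 2, 29]
  queue [24, 44] -> pop 24, enqueue [27], visited so far: [11, 6, 20, 2, 29, 24]
  queue [44, 27] -> pop 44, enqueue [32], visited so far: [11, 6, 20, 2, 29, 24, 44]
  queue [27, 32] -> pop 27, enqueue [none], visited so far: [11, 6, 20, 2, 29, 24, 44, 27]
  queue [32] -> pop 32, enqueue [none], visited so far: [11, 6, 20, 2, 29, 24, 44, 27, 32]
Result: [11, 6, 20, 2, 29, 24, 44, 27, 32]
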